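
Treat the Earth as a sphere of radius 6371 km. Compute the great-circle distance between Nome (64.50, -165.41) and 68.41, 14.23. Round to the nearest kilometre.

Δλ = 14.23 − -165.41 = 179.64°.
Δφ = 68.41 − 64.50 = 3.91°.
a = sin²(Δφ/2) + cos φ₁ · cos φ₂ · sin²(Δλ/2) = 0.159574.
c = 2·atan2(√a, √(1−a)) = 0.82187 rad → d = 6371·c ≈ 5236.14 km.

5236 km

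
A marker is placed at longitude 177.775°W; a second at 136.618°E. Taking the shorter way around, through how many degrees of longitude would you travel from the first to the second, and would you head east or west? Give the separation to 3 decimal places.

45.607° west

Raw difference: 136.618 − -177.775 = 314.393°.
Normalise into (−180°, 180°]: 314.393° − 360° = -45.607°.
Negative ⇒ the second point lies to the west; separation 45.607°.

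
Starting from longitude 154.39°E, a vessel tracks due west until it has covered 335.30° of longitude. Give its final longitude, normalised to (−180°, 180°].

Start at +154.39°; shift −335.30° → -180.91°.
-180.91° lies outside (−180°, 180°]; add 360° → +179.09°.

179.09°E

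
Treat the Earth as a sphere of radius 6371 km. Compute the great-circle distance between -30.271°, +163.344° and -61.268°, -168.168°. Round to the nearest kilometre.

4026 km

Δλ = -168.168 − 163.344 = -331.512°; wrapped into (−180°, 180°]: 28.488°.
Δφ = -61.268 − -30.271 = -30.997°.
a = sin²(Δφ/2) + cos φ₁ · cos φ₂ · sin²(Δλ/2) = 0.096538.
c = 2·atan2(√a, √(1−a)) = 0.63187 rad → d = 6371·c ≈ 4025.64 km.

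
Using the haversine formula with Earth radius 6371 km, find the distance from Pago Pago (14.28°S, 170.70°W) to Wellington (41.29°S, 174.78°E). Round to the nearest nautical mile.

Δλ = 174.78 − -170.70 = 345.48°; wrapped into (−180°, 180°]: -14.52°.
Δφ = -41.29 − -14.28 = -27.01°.
a = sin²(Δφ/2) + cos φ₁ · cos φ₂ · sin²(Δλ/2) = 0.066165.
c = 2·atan2(√a, √(1−a)) = 0.52030 rad → d = 6371·c ≈ 3314.83 km ≈ 1789.87 nmi.

1790 nmi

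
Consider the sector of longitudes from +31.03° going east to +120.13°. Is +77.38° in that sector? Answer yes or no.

Yes

Band width going east from +31.03° to +120.13°: ((120.13 − 31.03) mod 360) = 89.10°.
Offset of +77.38° east of the west edge: ((77.38 − 31.03) mod 360) = 46.35°.
46.35° ≤ 89.10° ⇒ inside.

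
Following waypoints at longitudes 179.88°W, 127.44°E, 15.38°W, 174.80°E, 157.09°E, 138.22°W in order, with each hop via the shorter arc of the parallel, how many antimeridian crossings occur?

Leg 1: -179.88° → +127.44°, shortest Δλ = -52.68° (west) — crosses 180°.
Leg 2: +127.44° → -15.38°, shortest Δλ = -142.82° (west) — does not cross 180°.
Leg 3: -15.38° → +174.80°, shortest Δλ = -169.82° (west) — crosses 180°.
Leg 4: +174.80° → +157.09°, shortest Δλ = -17.71° (west) — does not cross 180°.
Leg 5: +157.09° → -138.22°, shortest Δλ = 64.69° (east) — crosses 180°.
Total crossings: 3.

3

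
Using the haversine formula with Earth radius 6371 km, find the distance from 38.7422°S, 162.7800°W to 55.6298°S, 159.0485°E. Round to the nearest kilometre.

3378 km

Δλ = 159.0485 − -162.7800 = 321.8285°; wrapped into (−180°, 180°]: -38.1715°.
Δφ = -55.6298 − -38.7422 = -16.8876°.
a = sin²(Δφ/2) + cos φ₁ · cos φ₂ · sin²(Δλ/2) = 0.068640.
c = 2·atan2(√a, √(1−a)) = 0.53017 rad → d = 6371·c ≈ 3377.73 km.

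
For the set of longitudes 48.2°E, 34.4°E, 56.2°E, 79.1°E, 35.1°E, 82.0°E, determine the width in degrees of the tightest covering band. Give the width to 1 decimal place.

47.6°

Sort the longitudes: +34.4°, +35.1°, +48.2°, +56.2°, +79.1°, +82.0°.
Eastward gaps between consecutive values (wrapping around): 0.7°, 13.1°, 8.0°, 22.9°, 2.9°, 312.4°.
Largest gap = 312.4° ⇒ minimal covering band is its complement: 360° − 312.4° = 47.6°.
Band runs from +34.4° eastward to +82.0°.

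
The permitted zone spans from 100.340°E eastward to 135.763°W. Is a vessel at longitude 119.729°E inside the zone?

Band width going east from +100.340° to -135.763°: ((-135.763 − 100.340) mod 360) = 123.897°.
Offset of +119.729° east of the west edge: ((119.729 − 100.340) mod 360) = 19.389°.
19.389° ≤ 123.897° ⇒ inside.

Yes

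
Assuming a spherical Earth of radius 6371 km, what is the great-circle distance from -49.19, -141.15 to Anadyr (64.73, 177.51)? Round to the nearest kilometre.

13161 km

Δλ = 177.51 − -141.15 = 318.66°; wrapped into (−180°, 180°]: -41.34°.
Δφ = 64.73 − -49.19 = 113.92°.
a = sin²(Δφ/2) + cos φ₁ · cos φ₂ · sin²(Δλ/2) = 0.737492.
c = 2·atan2(√a, √(1−a)) = 2.06574 rad → d = 6371·c ≈ 13160.85 km.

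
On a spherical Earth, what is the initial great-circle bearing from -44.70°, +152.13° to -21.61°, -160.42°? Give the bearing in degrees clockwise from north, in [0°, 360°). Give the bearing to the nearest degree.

Δλ = -160.42 − 152.13 = -312.55°; wrapped into (−180°, 180°]: 47.45°.
θ = atan2( sin Δλ · cos φ₂ , cos φ₁ · sin φ₂ − sin φ₁ · cos φ₂ · cos Δλ )
  = atan2(0.68491, 0.18045) = 75.240° → normalised to [0°, 360°): 75.240°.

75°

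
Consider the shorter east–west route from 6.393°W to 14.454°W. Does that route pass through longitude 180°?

Signed shortest Δλ = ((-14.454 − -6.393 + 180) mod 360) − 180 = -8.061°.
Going west by 8.061° from -6.393° reaches -14.454° without touching 180°.

No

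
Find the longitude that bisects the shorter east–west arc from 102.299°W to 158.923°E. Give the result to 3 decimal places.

Signed shortest Δλ from -102.299° to +158.923° is -98.778°.
Midpoint longitude = -102.299° + (-98.778°)/2 = -102.299° − 49.389° = -151.688°.
(The naïve average (-102.299 + +158.923)/2 = 28.312° is on the wrong side of the globe.)

151.688°W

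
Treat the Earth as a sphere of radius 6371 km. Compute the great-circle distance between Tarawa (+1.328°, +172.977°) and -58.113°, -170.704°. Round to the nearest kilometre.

Δλ = -170.704 − 172.977 = -343.681°; wrapped into (−180°, 180°]: 16.319°.
Δφ = -58.113 − 1.328 = -59.441°.
a = sin²(Δφ/2) + cos φ₁ · cos φ₂ · sin²(Δλ/2) = 0.256425.
c = 2·atan2(√a, √(1−a)) = 1.06197 rad → d = 6371·c ≈ 6765.84 km.

6766 km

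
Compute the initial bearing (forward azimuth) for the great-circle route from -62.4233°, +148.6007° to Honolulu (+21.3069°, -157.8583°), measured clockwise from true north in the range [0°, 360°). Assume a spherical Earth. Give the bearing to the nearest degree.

Δλ = -157.8583 − 148.6007 = -306.4590°; wrapped into (−180°, 180°]: 53.5410°.
θ = atan2( sin Δλ · cos φ₂ , cos φ₁ · sin φ₂ − sin φ₁ · cos φ₂ · cos Δλ )
  = atan2(0.74931, 0.65895) = 48.671° → normalised to [0°, 360°): 48.671°.

49°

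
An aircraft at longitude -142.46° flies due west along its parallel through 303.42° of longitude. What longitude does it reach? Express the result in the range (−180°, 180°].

-85.88°

Start at -142.46°; shift −303.42° → -445.88°.
-445.88° lies outside (−180°, 180°]; add 360° → -85.88°.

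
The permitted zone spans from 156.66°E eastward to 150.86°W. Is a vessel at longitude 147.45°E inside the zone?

Band width going east from +156.66° to -150.86°: ((-150.86 − 156.66) mod 360) = 52.48°.
Offset of +147.45° east of the west edge: ((147.45 − 156.66) mod 360) = 350.79°.
350.79° > 52.48° ⇒ outside.

No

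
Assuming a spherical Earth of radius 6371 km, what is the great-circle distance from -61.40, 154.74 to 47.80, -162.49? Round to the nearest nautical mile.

Δλ = -162.49 − 154.74 = -317.23°; wrapped into (−180°, 180°]: 42.77°.
Δφ = 47.80 − -61.40 = 109.20°.
a = sin²(Δφ/2) + cos φ₁ · cos φ₂ · sin²(Δλ/2) = 0.707185.
c = 2·atan2(√a, √(1−a)) = 1.99805 rad → d = 6371·c ≈ 12729.56 km ≈ 6873.41 nmi.

6873 nmi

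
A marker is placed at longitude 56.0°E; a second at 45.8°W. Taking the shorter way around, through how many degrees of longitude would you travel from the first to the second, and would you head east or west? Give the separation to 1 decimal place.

101.8° west

Raw difference: -45.8 − 56.0 = -101.8°.
Normalise into (−180°, 180°]: -101.8° stays -101.8°.
Negative ⇒ the second point lies to the west; separation 101.8°.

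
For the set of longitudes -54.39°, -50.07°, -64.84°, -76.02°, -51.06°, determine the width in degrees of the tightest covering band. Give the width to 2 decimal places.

Sort the longitudes: -76.02°, -64.84°, -54.39°, -51.06°, -50.07°.
Eastward gaps between consecutive values (wrapping around): 11.18°, 10.45°, 3.33°, 0.99°, 334.05°.
Largest gap = 334.05° ⇒ minimal covering band is its complement: 360° − 334.05° = 25.95°.
Band runs from -76.02° eastward to -50.07°.

25.95°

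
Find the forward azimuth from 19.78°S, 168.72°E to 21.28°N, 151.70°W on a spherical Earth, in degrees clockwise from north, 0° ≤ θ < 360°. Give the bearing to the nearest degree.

45°

Δλ = -151.70 − 168.72 = -320.42°; wrapped into (−180°, 180°]: 39.58°.
θ = atan2( sin Δλ · cos φ₂ , cos φ₁ · sin φ₂ − sin φ₁ · cos φ₂ · cos Δλ )
  = atan2(0.59371, 0.58455) = 45.445° → normalised to [0°, 360°): 45.445°.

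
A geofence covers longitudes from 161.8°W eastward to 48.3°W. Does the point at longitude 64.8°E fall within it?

No

Band width going east from -161.8° to -48.3°: ((-48.3 − -161.8) mod 360) = 113.5°.
Offset of +64.8° east of the west edge: ((64.8 − -161.8) mod 360) = 226.6°.
226.6° > 113.5° ⇒ outside.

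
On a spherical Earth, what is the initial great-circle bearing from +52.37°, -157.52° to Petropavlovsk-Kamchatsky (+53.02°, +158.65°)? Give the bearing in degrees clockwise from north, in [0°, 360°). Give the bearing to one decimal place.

289.1°

Δλ = 158.65 − -157.52 = 316.17°; wrapped into (−180°, 180°]: -43.83°.
θ = atan2( sin Δλ · cos φ₂ , cos φ₁ · sin φ₂ − sin φ₁ · cos φ₂ · cos Δλ )
  = atan2(-0.41658, 0.14407) = -70.922° → normalised to [0°, 360°): 289.078°.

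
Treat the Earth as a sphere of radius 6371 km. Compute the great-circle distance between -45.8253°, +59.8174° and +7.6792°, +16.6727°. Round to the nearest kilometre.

7330 km

Δλ = 16.6727 − 59.8174 = -43.1447°.
Δφ = 7.6792 − -45.8253 = 53.5045°.
a = sin²(Δφ/2) + cos φ₁ · cos φ₂ · sin²(Δλ/2) = 0.295979.
c = 2·atan2(√a, √(1−a)) = 1.15049 rad → d = 6371·c ≈ 7329.76 km.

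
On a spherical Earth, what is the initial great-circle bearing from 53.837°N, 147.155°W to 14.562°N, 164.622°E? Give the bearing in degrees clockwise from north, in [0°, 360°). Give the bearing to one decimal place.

Δλ = 164.622 − -147.155 = 311.777°; wrapped into (−180°, 180°]: -48.223°.
θ = atan2( sin Δλ · cos φ₂ , cos φ₁ · sin φ₂ − sin φ₁ · cos φ₂ · cos Δλ )
  = atan2(-0.72179, -0.37224) = -117.281° → normalised to [0°, 360°): 242.719°.

242.7°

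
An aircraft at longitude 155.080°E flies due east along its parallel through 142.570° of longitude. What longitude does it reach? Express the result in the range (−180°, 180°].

Start at +155.080°; shift +142.570° → +297.650°.
+297.650° lies outside (−180°, 180°]; subtract 360° → -62.350°.

62.350°W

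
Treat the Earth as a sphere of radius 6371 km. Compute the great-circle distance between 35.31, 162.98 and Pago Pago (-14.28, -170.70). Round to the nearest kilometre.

6172 km

Δλ = -170.70 − 162.98 = -333.68°; wrapped into (−180°, 180°]: 26.32°.
Δφ = -14.28 − 35.31 = -49.59°.
a = sin²(Δφ/2) + cos φ₁ · cos φ₂ · sin²(Δλ/2) = 0.216865.
c = 2·atan2(√a, √(1−a)) = 0.96882 rad → d = 6371·c ≈ 6172.37 km.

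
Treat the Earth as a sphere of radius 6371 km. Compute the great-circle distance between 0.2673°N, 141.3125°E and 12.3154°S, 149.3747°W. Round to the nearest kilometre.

Δλ = -149.3747 − 141.3125 = -290.6872°; wrapped into (−180°, 180°]: 69.3128°.
Δφ = -12.3154 − 0.2673 = -12.5827°.
a = sin²(Δφ/2) + cos φ₁ · cos φ₂ · sin²(Δλ/2) = 0.327931.
c = 2·atan2(√a, √(1−a)) = 1.21948 rad → d = 6371·c ≈ 7769.28 km.

7769 km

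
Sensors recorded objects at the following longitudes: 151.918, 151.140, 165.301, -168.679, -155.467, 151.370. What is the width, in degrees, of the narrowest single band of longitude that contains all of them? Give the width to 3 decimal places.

Sort the longitudes: -168.679°, -155.467°, +151.140°, +151.370°, +151.918°, +165.301°.
Eastward gaps between consecutive values (wrapping around): 13.212°, 306.607°, 0.230°, 0.548°, 13.383°, 26.020°.
Largest gap = 306.607° ⇒ minimal covering band is its complement: 360° − 306.607° = 53.393°.
Band runs from +151.140° eastward to -155.467°, crossing the antimeridian.

53.393°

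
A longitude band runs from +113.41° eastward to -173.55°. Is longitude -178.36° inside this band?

Band width going east from +113.41° to -173.55°: ((-173.55 − 113.41) mod 360) = 73.04°.
Offset of -178.36° east of the west edge: ((-178.36 − 113.41) mod 360) = 68.23°.
68.23° ≤ 73.04° ⇒ inside.

Yes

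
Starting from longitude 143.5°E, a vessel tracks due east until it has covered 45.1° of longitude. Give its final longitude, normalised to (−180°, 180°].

Start at +143.5°; shift +45.1° → +188.6°.
+188.6° lies outside (−180°, 180°]; subtract 360° → -171.4°.

171.4°W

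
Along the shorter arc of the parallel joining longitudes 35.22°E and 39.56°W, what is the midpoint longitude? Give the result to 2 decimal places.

2.17°W

Signed shortest Δλ from +35.22° to -39.56° is -74.78°.
Midpoint longitude = +35.22° + (-74.78°)/2 = +35.22° − 37.39° = -2.17°.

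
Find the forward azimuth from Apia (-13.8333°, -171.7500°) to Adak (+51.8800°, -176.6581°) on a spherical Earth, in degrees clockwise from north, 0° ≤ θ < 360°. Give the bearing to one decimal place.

Δλ = -176.6581 − -171.7500 = -4.9081°.
θ = atan2( sin Δλ · cos φ₂ , cos φ₁ · sin φ₂ − sin φ₁ · cos φ₂ · cos Δλ )
  = atan2(-0.05282, 0.91096) = -3.318° → normalised to [0°, 360°): 356.682°.

356.7°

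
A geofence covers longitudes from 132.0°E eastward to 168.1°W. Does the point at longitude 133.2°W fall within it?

Band width going east from +132.0° to -168.1°: ((-168.1 − 132.0) mod 360) = 59.9°.
Offset of -133.2° east of the west edge: ((-133.2 − 132.0) mod 360) = 94.8°.
94.8° > 59.9° ⇒ outside.

No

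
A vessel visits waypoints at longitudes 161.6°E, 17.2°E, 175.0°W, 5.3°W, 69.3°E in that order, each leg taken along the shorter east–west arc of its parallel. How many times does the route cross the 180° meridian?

Leg 1: +161.6° → +17.2°, shortest Δλ = -144.4° (west) — does not cross 180°.
Leg 2: +17.2° → -175.0°, shortest Δλ = 167.8° (east) — crosses 180°.
Leg 3: -175.0° → -5.3°, shortest Δλ = 169.7° (east) — does not cross 180°.
Leg 4: -5.3° → +69.3°, shortest Δλ = 74.6° (east) — does not cross 180°.
Total crossings: 1.

1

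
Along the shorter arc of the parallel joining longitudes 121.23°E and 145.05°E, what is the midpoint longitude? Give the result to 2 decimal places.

Signed shortest Δλ from +121.23° to +145.05° is +23.82°.
Midpoint longitude = +121.23° + (+23.82°)/2 = +121.23° + 11.91° = +133.14°.

133.14°E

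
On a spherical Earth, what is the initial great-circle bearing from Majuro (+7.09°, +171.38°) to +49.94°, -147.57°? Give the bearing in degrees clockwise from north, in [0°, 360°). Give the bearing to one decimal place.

31.1°

Δλ = -147.57 − 171.38 = -318.95°; wrapped into (−180°, 180°]: 41.05°.
θ = atan2( sin Δλ · cos φ₂ , cos φ₁ · sin φ₂ − sin φ₁ · cos φ₂ · cos Δλ )
  = atan2(0.42266, 0.69961) = 31.137° → normalised to [0°, 360°): 31.137°.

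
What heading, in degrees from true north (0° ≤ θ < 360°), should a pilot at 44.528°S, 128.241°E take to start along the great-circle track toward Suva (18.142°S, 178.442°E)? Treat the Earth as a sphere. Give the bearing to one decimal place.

Δλ = 178.442 − 128.241 = 50.201°.
θ = atan2( sin Δλ · cos φ₂ , cos φ₁ · sin φ₂ − sin φ₁ · cos φ₂ · cos Δλ )
  = atan2(0.73010, 0.20458) = 74.347° → normalised to [0°, 360°): 74.347°.

74.3°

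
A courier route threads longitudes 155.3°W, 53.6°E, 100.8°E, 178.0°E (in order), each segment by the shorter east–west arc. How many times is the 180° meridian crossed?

Leg 1: -155.3° → +53.6°, shortest Δλ = -151.1° (west) — crosses 180°.
Leg 2: +53.6° → +100.8°, shortest Δλ = 47.2° (east) — does not cross 180°.
Leg 3: +100.8° → +178.0°, shortest Δλ = 77.2° (east) — does not cross 180°.
Total crossings: 1.

1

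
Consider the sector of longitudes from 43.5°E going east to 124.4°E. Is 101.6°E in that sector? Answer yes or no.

Yes

Band width going east from +43.5° to +124.4°: ((124.4 − 43.5) mod 360) = 80.9°.
Offset of +101.6° east of the west edge: ((101.6 − 43.5) mod 360) = 58.1°.
58.1° ≤ 80.9° ⇒ inside.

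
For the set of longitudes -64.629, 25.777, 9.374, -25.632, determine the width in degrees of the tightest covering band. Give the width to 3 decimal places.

Sort the longitudes: -64.629°, -25.632°, +9.374°, +25.777°.
Eastward gaps between consecutive values (wrapping around): 38.997°, 35.006°, 16.403°, 269.594°.
Largest gap = 269.594° ⇒ minimal covering band is its complement: 360° − 269.594° = 90.406°.
Band runs from -64.629° eastward to +25.777°.

90.406°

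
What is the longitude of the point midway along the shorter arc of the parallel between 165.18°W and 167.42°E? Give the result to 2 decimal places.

178.88°W

Signed shortest Δλ from -165.18° to +167.42° is -27.40°.
Midpoint longitude = -165.18° + (-27.40°)/2 = -165.18° − 13.70° = -178.88°.
(The naïve average (-165.18 + +167.42)/2 = 1.12° is on the wrong side of the globe.)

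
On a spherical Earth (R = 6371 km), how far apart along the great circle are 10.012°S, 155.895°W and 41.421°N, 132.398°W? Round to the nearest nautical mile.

Δλ = -132.398 − -155.895 = 23.497°.
Δφ = 41.421 − -10.012 = 51.433°.
a = sin²(Δφ/2) + cos φ₁ · cos φ₂ · sin²(Δλ/2) = 0.218901.
c = 2·atan2(√a, √(1−a)) = 0.97376 rad → d = 6371·c ≈ 6203.79 km ≈ 3349.78 nmi.

3350 nmi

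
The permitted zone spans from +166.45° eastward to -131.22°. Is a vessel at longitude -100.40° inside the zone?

Band width going east from +166.45° to -131.22°: ((-131.22 − 166.45) mod 360) = 62.33°.
Offset of -100.40° east of the west edge: ((-100.40 − 166.45) mod 360) = 93.15°.
93.15° > 62.33° ⇒ outside.

No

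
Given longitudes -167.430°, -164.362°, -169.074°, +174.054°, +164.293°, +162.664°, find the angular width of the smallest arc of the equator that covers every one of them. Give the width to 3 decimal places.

Sort the longitudes: -169.074°, -167.430°, -164.362°, +162.664°, +164.293°, +174.054°.
Eastward gaps between consecutive values (wrapping around): 1.644°, 3.068°, 327.026°, 1.629°, 9.761°, 16.872°.
Largest gap = 327.026° ⇒ minimal covering band is its complement: 360° − 327.026° = 32.974°.
Band runs from +162.664° eastward to -164.362°, crossing the antimeridian.

32.974°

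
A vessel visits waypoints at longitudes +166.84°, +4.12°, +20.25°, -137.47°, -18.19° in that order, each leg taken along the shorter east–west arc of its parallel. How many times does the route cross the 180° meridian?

0

Leg 1: +166.84° → +4.12°, shortest Δλ = -162.72° (west) — does not cross 180°.
Leg 2: +4.12° → +20.25°, shortest Δλ = 16.13° (east) — does not cross 180°.
Leg 3: +20.25° → -137.47°, shortest Δλ = -157.72° (west) — does not cross 180°.
Leg 4: -137.47° → -18.19°, shortest Δλ = 119.28° (east) — does not cross 180°.
Total crossings: 0.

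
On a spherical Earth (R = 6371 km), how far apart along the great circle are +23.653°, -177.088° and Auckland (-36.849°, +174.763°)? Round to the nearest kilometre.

6782 km

Δλ = 174.763 − -177.088 = 351.851°; wrapped into (−180°, 180°]: -8.149°.
Δφ = -36.849 − 23.653 = -60.502°.
a = sin²(Δφ/2) + cos φ₁ · cos φ₂ · sin²(Δλ/2) = 0.257504.
c = 2·atan2(√a, √(1−a)) = 1.06444 rad → d = 6371·c ≈ 6781.56 km.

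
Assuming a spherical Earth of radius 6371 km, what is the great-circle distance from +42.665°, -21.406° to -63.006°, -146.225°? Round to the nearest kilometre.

15857 km

Δλ = -146.225 − -21.406 = -124.819°.
Δφ = -63.006 − 42.665 = -105.671°.
a = sin²(Δφ/2) + cos φ₁ · cos φ₂ · sin²(Δλ/2) = 0.897226.
c = 2·atan2(√a, √(1−a)) = 2.48890 rad → d = 6371·c ≈ 15856.78 km.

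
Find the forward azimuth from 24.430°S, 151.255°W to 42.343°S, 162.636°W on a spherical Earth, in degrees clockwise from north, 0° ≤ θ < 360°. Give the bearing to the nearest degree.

Δλ = -162.636 − -151.255 = -11.381°.
θ = atan2( sin Δλ · cos φ₂ , cos φ₁ · sin φ₂ − sin φ₁ · cos φ₂ · cos Δλ )
  = atan2(-0.14585, -0.31358) = -155.056° → normalised to [0°, 360°): 204.944°.

205°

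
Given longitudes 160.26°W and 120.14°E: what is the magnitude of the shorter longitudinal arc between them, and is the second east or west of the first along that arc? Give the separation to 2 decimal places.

Raw difference: 120.14 − -160.26 = 280.4°.
Normalise into (−180°, 180°]: 280.4° − 360° = -79.6°.
Negative ⇒ the second point lies to the west; separation 79.60°.

79.60° west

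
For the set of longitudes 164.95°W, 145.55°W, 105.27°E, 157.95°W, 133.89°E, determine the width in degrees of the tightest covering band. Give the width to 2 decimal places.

109.18°

Sort the longitudes: -164.95°, -157.95°, -145.55°, +105.27°, +133.89°.
Eastward gaps between consecutive values (wrapping around): 7.00°, 12.40°, 250.82°, 28.62°, 61.16°.
Largest gap = 250.82° ⇒ minimal covering band is its complement: 360° − 250.82° = 109.18°.
Band runs from +105.27° eastward to -145.55°, crossing the antimeridian.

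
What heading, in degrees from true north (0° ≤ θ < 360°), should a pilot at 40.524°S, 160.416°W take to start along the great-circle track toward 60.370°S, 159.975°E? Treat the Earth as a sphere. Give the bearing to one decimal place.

217.3°

Δλ = 159.975 − -160.416 = 320.391°; wrapped into (−180°, 180°]: -39.609°.
θ = atan2( sin Δλ · cos φ₂ , cos φ₁ · sin φ₂ − sin φ₁ · cos φ₂ · cos Δλ )
  = atan2(-0.31520, -0.41325) = -142.666° → normalised to [0°, 360°): 217.334°.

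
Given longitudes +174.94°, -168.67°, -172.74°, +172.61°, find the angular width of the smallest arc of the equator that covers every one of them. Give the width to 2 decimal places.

Sort the longitudes: -172.74°, -168.67°, +172.61°, +174.94°.
Eastward gaps between consecutive values (wrapping around): 4.07°, 341.28°, 2.33°, 12.32°.
Largest gap = 341.28° ⇒ minimal covering band is its complement: 360° − 341.28° = 18.72°.
Band runs from +172.61° eastward to -168.67°, crossing the antimeridian.

18.72°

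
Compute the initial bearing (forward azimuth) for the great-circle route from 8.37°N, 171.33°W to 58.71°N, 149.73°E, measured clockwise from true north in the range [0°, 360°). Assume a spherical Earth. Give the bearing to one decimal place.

337.5°

Δλ = 149.73 − -171.33 = 321.06°; wrapped into (−180°, 180°]: -38.94°.
θ = atan2( sin Δλ · cos φ₂ , cos φ₁ · sin φ₂ − sin φ₁ · cos φ₂ · cos Δλ )
  = atan2(-0.32643, 0.78664) = -22.537° → normalised to [0°, 360°): 337.463°.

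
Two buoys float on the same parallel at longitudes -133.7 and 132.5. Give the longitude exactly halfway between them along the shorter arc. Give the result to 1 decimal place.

+179.4°

Signed shortest Δλ from -133.7° to +132.5° is -93.8°.
Midpoint longitude = -133.7° + (-93.8°)/2 = -133.7° − 46.9° = -180.6°.
Normalise into (−180°, 180°]: +179.4°.
(The naïve average (-133.7 + +132.5)/2 = -0.6° is on the wrong side of the globe.)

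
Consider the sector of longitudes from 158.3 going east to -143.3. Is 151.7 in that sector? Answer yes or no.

No

Band width going east from +158.3° to -143.3°: ((-143.3 − 158.3) mod 360) = 58.4°.
Offset of +151.7° east of the west edge: ((151.7 − 158.3) mod 360) = 353.4°.
353.4° > 58.4° ⇒ outside.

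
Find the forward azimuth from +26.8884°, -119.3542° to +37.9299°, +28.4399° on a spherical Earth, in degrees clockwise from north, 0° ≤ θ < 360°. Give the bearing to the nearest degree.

26°

Δλ = 28.4399 − -119.3542 = 147.7941°.
θ = atan2( sin Δλ · cos φ₂ , cos φ₁ · sin φ₂ − sin φ₁ · cos φ₂ · cos Δλ )
  = atan2(0.42038, 0.85008) = 26.313° → normalised to [0°, 360°): 26.313°.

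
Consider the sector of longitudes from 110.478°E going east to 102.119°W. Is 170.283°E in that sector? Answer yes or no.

Band width going east from +110.478° to -102.119°: ((-102.119 − 110.478) mod 360) = 147.403°.
Offset of +170.283° east of the west edge: ((170.283 − 110.478) mod 360) = 59.805°.
59.805° ≤ 147.403° ⇒ inside.

Yes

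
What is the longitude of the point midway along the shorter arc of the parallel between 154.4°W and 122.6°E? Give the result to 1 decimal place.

164.1°E

Signed shortest Δλ from -154.4° to +122.6° is -83.0°.
Midpoint longitude = -154.4° + (-83.0°)/2 = -154.4° − 41.5° = -195.9°.
Normalise into (−180°, 180°]: +164.1°.
(The naïve average (-154.4 + +122.6)/2 = -15.9° is on the wrong side of the globe.)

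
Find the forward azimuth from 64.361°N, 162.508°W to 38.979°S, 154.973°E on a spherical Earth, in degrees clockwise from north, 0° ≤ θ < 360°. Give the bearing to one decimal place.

213.7°

Δλ = 154.973 − -162.508 = 317.481°; wrapped into (−180°, 180°]: -42.519°.
θ = atan2( sin Δλ · cos φ₂ , cos φ₁ · sin φ₂ − sin φ₁ · cos φ₂ · cos Δλ )
  = atan2(-0.52538, -0.78874) = -146.332° → normalised to [0°, 360°): 213.668°.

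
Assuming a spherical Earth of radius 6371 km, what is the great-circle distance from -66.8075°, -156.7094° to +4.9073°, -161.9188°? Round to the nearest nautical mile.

4312 nmi

Δλ = -161.9188 − -156.7094 = -5.2094°.
Δφ = 4.9073 − -66.8075 = 71.7148°.
a = sin²(Δφ/2) + cos φ₁ · cos φ₂ · sin²(Δλ/2) = 0.343937.
c = 2·atan2(√a, √(1−a)) = 1.25337 rad → d = 6371·c ≈ 7985.19 km ≈ 4311.66 nmi.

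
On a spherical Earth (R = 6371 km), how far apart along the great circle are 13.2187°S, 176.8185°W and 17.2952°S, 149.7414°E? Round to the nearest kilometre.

Δλ = 149.7414 − -176.8185 = 326.5599°; wrapped into (−180°, 180°]: -33.4401°.
Δφ = -17.2952 − -13.2187 = -4.0765°.
a = sin²(Δφ/2) + cos φ₁ · cos φ₂ · sin²(Δλ/2) = 0.078198.
c = 2·atan2(√a, √(1−a)) = 0.56683 rad → d = 6371·c ≈ 3611.30 km.

3611 km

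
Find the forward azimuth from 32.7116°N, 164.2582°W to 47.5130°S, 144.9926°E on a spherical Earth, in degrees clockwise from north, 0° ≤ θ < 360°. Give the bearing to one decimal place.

211.6°

Δλ = 144.9926 − -164.2582 = 309.2508°; wrapped into (−180°, 180°]: -50.7492°.
θ = atan2( sin Δλ · cos φ₂ , cos φ₁ · sin φ₂ − sin φ₁ · cos φ₂ · cos Δλ )
  = atan2(-0.52304, -0.85142) = -148.437° → normalised to [0°, 360°): 211.563°.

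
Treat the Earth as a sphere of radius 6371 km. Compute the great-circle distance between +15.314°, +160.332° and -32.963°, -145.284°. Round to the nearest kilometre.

Δλ = -145.284 − 160.332 = -305.616°; wrapped into (−180°, 180°]: 54.384°.
Δφ = -32.963 − 15.314 = -48.277°.
a = sin²(Δφ/2) + cos φ₁ · cos φ₂ · sin²(Δλ/2) = 0.336223.
c = 2·atan2(√a, √(1−a)) = 1.23708 rad → d = 6371·c ≈ 7881.45 km.

7881 km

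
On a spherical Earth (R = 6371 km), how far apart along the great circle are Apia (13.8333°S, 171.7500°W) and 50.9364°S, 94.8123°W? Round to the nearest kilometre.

7906 km

Δλ = -94.8123 − -171.7500 = 76.9377°.
Δφ = -50.9364 − -13.8333 = -37.1031°.
a = sin²(Δφ/2) + cos φ₁ · cos φ₂ · sin²(Δλ/2) = 0.338028.
c = 2·atan2(√a, √(1−a)) = 1.24090 rad → d = 6371·c ≈ 7905.78 km.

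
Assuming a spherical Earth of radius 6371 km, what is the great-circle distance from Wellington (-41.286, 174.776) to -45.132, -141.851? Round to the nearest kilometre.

Δλ = -141.851 − 174.776 = -316.627°; wrapped into (−180°, 180°]: 43.373°.
Δφ = -45.132 − -41.286 = -3.846°.
a = sin²(Δφ/2) + cos φ₁ · cos φ₂ · sin²(Δλ/2) = 0.073513.
c = 2·atan2(√a, √(1−a)) = 0.54914 rad → d = 6371·c ≈ 3498.58 km.

3499 km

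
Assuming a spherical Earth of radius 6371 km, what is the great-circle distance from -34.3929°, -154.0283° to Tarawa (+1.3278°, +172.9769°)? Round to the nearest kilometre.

5254 km

Δλ = 172.9769 − -154.0283 = 327.0052°; wrapped into (−180°, 180°]: -32.9948°.
Δφ = 1.3278 − -34.3929 = 35.7207°.
a = sin²(Δφ/2) + cos φ₁ · cos φ₂ · sin²(Δλ/2) = 0.160589.
c = 2·atan2(√a, √(1−a)) = 0.82464 rad → d = 6371·c ≈ 5253.77 km.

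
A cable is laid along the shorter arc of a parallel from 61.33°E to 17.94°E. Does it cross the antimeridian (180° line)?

Signed shortest Δλ = ((17.94 − 61.33 + 180) mod 360) − 180 = -43.39°.
Going west by 43.39° from +61.33° reaches +17.94° without touching 180°.

No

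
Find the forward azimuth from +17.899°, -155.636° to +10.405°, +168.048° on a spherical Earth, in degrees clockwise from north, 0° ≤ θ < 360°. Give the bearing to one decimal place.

Δλ = 168.048 − -155.636 = 323.684°; wrapped into (−180°, 180°]: -36.316°.
θ = atan2( sin Δλ · cos φ₂ , cos φ₁ · sin φ₂ − sin φ₁ · cos φ₂ · cos Δλ )
  = atan2(-0.58250, -0.07171) = -97.018° → normalised to [0°, 360°): 262.982°.

263.0°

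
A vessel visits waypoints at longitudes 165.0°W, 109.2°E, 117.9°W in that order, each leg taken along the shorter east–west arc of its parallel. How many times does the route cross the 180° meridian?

2

Leg 1: -165.0° → +109.2°, shortest Δλ = -85.8° (west) — crosses 180°.
Leg 2: +109.2° → -117.9°, shortest Δλ = 132.9° (east) — crosses 180°.
Total crossings: 2.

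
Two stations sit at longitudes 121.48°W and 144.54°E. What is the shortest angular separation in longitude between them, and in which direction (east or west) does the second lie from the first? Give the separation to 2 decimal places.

Raw difference: 144.54 − -121.48 = 266.02°.
Normalise into (−180°, 180°]: 266.02° − 360° = -93.98°.
Negative ⇒ the second point lies to the west; separation 93.98°.

93.98° west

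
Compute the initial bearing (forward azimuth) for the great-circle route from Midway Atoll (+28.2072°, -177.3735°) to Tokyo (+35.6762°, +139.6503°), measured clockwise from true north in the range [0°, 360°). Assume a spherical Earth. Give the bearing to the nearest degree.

Δλ = 139.6503 − -177.3735 = 317.0238°; wrapped into (−180°, 180°]: -42.9762°.
θ = atan2( sin Δλ · cos φ₂ , cos φ₁ · sin φ₂ − sin φ₁ · cos φ₂ · cos Δλ )
  = atan2(-0.55376, 0.23303) = -67.178° → normalised to [0°, 360°): 292.822°.

293°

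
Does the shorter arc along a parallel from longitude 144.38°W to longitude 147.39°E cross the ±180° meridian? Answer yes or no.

Yes

Naïve |147.39 − -144.38| = 291.77° > 180°, so the shorter arc goes the other way round — across 180°.
Signed shortest Δλ = ((147.39 − -144.38 + 180) mod 360) − 180 = -68.23°.
Going west by 68.23° from -144.38° passes through 180° before reaching +147.39°.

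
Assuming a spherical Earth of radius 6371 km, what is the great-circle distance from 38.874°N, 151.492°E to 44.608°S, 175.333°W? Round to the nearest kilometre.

9860 km

Δλ = -175.333 − 151.492 = -326.825°; wrapped into (−180°, 180°]: 33.175°.
Δφ = -44.608 − 38.874 = -83.482°.
a = sin²(Δφ/2) + cos φ₁ · cos φ₂ · sin²(Δλ/2) = 0.488413.
c = 2·atan2(√a, √(1−a)) = 1.54762 rad → d = 6371·c ≈ 9859.89 km.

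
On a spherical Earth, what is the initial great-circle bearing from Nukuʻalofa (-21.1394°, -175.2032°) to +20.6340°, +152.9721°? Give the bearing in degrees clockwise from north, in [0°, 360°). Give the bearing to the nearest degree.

Δλ = 152.9721 − -175.2032 = 328.1753°; wrapped into (−180°, 180°]: -31.8247°.
θ = atan2( sin Δλ · cos φ₂ , cos φ₁ · sin φ₂ − sin φ₁ · cos φ₂ · cos Δλ )
  = atan2(-0.49349, 0.61545) = -38.724° → normalised to [0°, 360°): 321.276°.

321°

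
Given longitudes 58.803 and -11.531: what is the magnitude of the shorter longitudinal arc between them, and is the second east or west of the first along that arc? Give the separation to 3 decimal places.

Raw difference: -11.531 − 58.803 = -70.334°.
Normalise into (−180°, 180°]: -70.334° stays -70.334°.
Negative ⇒ the second point lies to the west; separation 70.334°.

70.334° west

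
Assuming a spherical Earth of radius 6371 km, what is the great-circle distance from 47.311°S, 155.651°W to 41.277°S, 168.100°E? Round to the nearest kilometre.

2934 km

Δλ = 168.100 − -155.651 = 323.751°; wrapped into (−180°, 180°]: -36.249°.
Δφ = -41.277 − -47.311 = 6.034°.
a = sin²(Δφ/2) + cos φ₁ · cos φ₂ · sin²(Δλ/2) = 0.052081.
c = 2·atan2(√a, √(1−a)) = 0.46048 rad → d = 6371·c ≈ 2933.73 km.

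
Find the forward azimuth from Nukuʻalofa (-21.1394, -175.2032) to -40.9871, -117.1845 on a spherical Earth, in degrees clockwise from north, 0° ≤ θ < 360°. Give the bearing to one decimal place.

Δλ = -117.1845 − -175.2032 = 58.0187°.
θ = atan2( sin Δλ · cos φ₂ , cos φ₁ · sin φ₂ − sin φ₁ · cos φ₂ · cos Δλ )
  = atan2(0.64029, -0.46757) = 126.139° → normalised to [0°, 360°): 126.139°.

126.1°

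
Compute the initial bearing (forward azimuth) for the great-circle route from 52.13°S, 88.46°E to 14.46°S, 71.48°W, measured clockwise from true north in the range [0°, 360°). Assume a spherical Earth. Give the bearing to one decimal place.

Δλ = -71.48 − 88.46 = -159.94°.
θ = atan2( sin Δλ · cos φ₂ , cos φ₁ · sin φ₂ − sin φ₁ · cos φ₂ · cos Δλ )
  = atan2(-0.33214, -0.87131) = -159.133° → normalised to [0°, 360°): 200.867°.

200.9°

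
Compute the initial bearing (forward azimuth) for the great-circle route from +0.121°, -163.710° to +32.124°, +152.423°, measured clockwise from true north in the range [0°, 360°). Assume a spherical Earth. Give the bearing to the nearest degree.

312°

Δλ = 152.423 − -163.710 = 316.133°; wrapped into (−180°, 180°]: -43.867°.
θ = atan2( sin Δλ · cos φ₂ , cos φ₁ · sin φ₂ − sin φ₁ · cos φ₂ · cos Δλ )
  = atan2(-0.58689, 0.53046) = -47.891° → normalised to [0°, 360°): 312.109°.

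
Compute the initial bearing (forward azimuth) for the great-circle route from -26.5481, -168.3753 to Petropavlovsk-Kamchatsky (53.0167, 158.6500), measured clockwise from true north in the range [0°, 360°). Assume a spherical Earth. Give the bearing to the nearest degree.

Δλ = 158.6500 − -168.3753 = 327.0253°; wrapped into (−180°, 180°]: -32.9747°.
θ = atan2( sin Δλ · cos φ₂ , cos φ₁ · sin φ₂ − sin φ₁ · cos φ₂ · cos Δλ )
  = atan2(-0.32742, 0.94015) = -19.202° → normalised to [0°, 360°): 340.798°.

341°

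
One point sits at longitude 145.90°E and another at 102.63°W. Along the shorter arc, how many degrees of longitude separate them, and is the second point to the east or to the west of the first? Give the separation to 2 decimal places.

111.47° east

Raw difference: -102.63 − 145.90 = -248.53°.
Normalise into (−180°, 180°]: -248.53° + 360° = 111.47°.
Positive ⇒ the second point lies to the east; separation 111.47°.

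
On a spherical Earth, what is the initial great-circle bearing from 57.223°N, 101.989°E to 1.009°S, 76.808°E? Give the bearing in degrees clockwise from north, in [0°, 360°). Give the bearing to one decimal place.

Δλ = 76.808 − 101.989 = -25.181°.
θ = atan2( sin Δλ · cos φ₂ , cos φ₁ · sin φ₂ − sin φ₁ · cos φ₂ · cos Δλ )
  = atan2(-0.42541, -0.77030) = -151.089° → normalised to [0°, 360°): 208.911°.

208.9°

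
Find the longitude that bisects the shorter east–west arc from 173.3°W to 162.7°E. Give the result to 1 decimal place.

174.7°E

Signed shortest Δλ from -173.3° to +162.7° is -24.0°.
Midpoint longitude = -173.3° + (-24.0°)/2 = -173.3° − 12.0° = -185.3°.
Normalise into (−180°, 180°]: +174.7°.
(The naïve average (-173.3 + +162.7)/2 = -5.3° is on the wrong side of the globe.)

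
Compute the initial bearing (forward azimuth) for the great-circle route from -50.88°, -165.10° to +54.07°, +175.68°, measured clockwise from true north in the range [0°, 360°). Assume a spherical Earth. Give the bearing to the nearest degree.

Δλ = 175.68 − -165.10 = 340.78°; wrapped into (−180°, 180°]: -19.22°.
θ = atan2( sin Δλ · cos φ₂ , cos φ₁ · sin φ₂ − sin φ₁ · cos φ₂ · cos Δλ )
  = atan2(-0.19317, 0.94078) = -11.603° → normalised to [0°, 360°): 348.397°.

348°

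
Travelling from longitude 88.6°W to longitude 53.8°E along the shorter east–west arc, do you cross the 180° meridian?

Signed shortest Δλ = ((53.8 − -88.6 + 180) mod 360) − 180 = 142.4°.
Going east by 142.4° from -88.6° reaches +53.8° without touching 180°.

No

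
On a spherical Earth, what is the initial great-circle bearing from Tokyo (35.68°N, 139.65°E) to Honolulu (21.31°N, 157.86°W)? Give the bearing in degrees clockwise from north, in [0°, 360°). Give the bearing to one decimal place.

86.9°

Δλ = -157.86 − 139.65 = -297.51°; wrapped into (−180°, 180°]: 62.49°.
θ = atan2( sin Δλ · cos φ₂ , cos φ₁ · sin φ₂ − sin φ₁ · cos φ₂ · cos Δλ )
  = atan2(0.82629, 0.04421) = 86.938° → normalised to [0°, 360°): 86.938°.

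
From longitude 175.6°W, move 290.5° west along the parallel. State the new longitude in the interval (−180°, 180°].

106.1°W

Start at -175.6°; shift −290.5° → -466.1°.
-466.1° lies outside (−180°, 180°]; add 360° → -106.1°.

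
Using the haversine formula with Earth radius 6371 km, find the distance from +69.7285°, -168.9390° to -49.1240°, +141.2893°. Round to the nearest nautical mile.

7460 nmi

Δλ = 141.2893 − -168.9390 = 310.2283°; wrapped into (−180°, 180°]: -49.7717°.
Δφ = -49.1240 − 69.7285 = -118.8525°.
a = sin²(Δφ/2) + cos φ₁ · cos φ₂ · sin²(Δλ/2) = 0.781430.
c = 2·atan2(√a, √(1−a)) = 2.16864 rad → d = 6371·c ≈ 13816.39 km ≈ 7460.25 nmi.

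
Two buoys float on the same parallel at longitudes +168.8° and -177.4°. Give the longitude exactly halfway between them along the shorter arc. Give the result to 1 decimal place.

Signed shortest Δλ from +168.8° to -177.4° is +13.8°.
Midpoint longitude = +168.8° + (+13.8°)/2 = +168.8° + 6.9° = +175.7°.
(The naïve average (+168.8 + -177.4)/2 = -4.3° is on the wrong side of the globe.)

+175.7°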